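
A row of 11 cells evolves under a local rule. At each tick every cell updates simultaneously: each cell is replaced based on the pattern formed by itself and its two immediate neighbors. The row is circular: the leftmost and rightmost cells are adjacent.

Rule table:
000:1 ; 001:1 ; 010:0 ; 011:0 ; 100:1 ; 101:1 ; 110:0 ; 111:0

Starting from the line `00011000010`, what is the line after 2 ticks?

00011000010

11100111101
00011000010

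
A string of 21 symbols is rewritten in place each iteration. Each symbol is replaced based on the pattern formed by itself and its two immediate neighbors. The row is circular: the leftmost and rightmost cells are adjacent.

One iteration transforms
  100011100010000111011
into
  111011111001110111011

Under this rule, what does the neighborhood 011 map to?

At position 4 the neighborhood is 011; the next row has 1 there.

1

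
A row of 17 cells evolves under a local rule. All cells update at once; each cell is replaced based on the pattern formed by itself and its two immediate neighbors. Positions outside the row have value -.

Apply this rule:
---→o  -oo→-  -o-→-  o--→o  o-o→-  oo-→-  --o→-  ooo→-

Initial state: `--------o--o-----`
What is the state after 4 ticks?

ooooooo--o--ooooo
-------o--o------
oooooo--o--oooooo
------o--o-------

------o--o-------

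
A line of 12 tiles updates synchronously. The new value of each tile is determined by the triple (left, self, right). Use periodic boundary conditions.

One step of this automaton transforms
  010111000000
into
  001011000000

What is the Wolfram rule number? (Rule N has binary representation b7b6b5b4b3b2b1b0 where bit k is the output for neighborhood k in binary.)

224

position 4: 111 → 1  (bit 7 = 1)
position 5: 110 → 1  (bit 6 = 1)
position 2: 101 → 1  (bit 5 = 1)
position 6: 100 → 0  (bit 4 = 0)
position 3: 011 → 0  (bit 3 = 0)
position 1: 010 → 0  (bit 2 = 0)
position 0: 001 → 0  (bit 1 = 0)
position 7: 000 → 0  (bit 0 = 0)
bits b7..b0 = 11100000 = 224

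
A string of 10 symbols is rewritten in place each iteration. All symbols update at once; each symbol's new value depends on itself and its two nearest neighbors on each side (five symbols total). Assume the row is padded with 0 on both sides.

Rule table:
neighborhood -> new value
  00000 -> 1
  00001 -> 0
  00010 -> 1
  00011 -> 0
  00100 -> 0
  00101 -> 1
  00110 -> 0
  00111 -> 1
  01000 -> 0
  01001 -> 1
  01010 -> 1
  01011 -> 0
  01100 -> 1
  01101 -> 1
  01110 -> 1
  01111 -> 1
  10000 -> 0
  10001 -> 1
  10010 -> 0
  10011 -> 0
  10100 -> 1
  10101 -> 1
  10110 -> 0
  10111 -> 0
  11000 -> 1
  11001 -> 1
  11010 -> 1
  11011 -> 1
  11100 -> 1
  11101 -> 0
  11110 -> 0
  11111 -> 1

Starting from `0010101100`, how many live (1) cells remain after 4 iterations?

0111100110
0110110011
0011011001
0001101100
count of 1: 4

4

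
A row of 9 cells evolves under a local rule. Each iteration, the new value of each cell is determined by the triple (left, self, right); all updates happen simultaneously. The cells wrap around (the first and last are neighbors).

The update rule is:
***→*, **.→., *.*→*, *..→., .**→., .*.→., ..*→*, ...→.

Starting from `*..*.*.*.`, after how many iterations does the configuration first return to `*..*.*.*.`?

..*.*.*.*
.*.*.*.*.
*.*.*.*..
.*.*.*..*
*.*.*..*.
.*.*..*.*
*.*..*.*.
.*..*.*.*
*..*.*.*.

9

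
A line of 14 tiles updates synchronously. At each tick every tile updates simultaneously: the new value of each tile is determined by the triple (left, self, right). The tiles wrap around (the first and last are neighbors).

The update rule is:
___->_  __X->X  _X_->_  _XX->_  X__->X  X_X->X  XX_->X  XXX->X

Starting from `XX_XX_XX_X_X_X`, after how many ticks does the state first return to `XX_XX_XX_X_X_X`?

tick 1: XXX_XX_XX_X_X_
tick 2: _XXX_XX_XX_X_X
tick 3: X_XXX_XX_XX_X_
tick 4: _X_XXX_XX_XX_X
tick 5: X_X_XXX_XX_XX_
tick 6: _X_X_XXX_XX_XX
tick 7: X_X_X_XXX_XX_X
tick 8: XX_X_X_XXX_XX_
tick 9: _XX_X_X_XXX_XX
tick 10: X_XX_X_X_XXX_X
tick 11: XX_XX_X_X_XXX_
tick 12: _XX_XX_X_X_XXX
tick 13: X_XX_XX_X_X_XX
tick 14: XX_XX_XX_X_X_X

14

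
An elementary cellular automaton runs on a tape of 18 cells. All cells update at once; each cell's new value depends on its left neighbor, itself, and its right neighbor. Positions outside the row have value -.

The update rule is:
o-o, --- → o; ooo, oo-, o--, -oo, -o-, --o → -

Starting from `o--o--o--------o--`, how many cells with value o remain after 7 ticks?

--------oooooo---o
ooooooo--------o--
--------oooooo---o  (repeats tick 1; period 2)
tick 7: --------oooooo---o
count of o: 7

7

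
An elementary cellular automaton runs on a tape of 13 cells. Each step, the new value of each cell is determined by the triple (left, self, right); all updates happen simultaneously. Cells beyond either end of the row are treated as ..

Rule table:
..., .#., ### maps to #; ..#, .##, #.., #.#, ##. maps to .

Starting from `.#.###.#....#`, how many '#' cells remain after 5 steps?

step 1: .#..#..#.##.#
step 2: .#..#..#....#
step 3: .#..#..#.##.#  (repeats step 1; period 2)
step 5: .#..#..#.##.#
count of #: 6

6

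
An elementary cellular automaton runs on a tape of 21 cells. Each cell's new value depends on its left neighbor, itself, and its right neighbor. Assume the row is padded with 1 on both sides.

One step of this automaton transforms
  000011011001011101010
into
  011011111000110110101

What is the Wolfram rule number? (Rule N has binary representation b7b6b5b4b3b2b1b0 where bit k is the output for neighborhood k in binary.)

position 14: 111 → 0  (bit 7 = 0)
position 5: 110 → 1  (bit 6 = 1)
position 6: 101 → 1  (bit 5 = 1)
position 0: 100 → 0  (bit 4 = 0)
position 4: 011 → 1  (bit 3 = 1)
position 11: 010 → 0  (bit 2 = 0)
position 3: 001 → 0  (bit 1 = 0)
position 1: 000 → 1  (bit 0 = 1)
bits b7..b0 = 01101001 = 105

105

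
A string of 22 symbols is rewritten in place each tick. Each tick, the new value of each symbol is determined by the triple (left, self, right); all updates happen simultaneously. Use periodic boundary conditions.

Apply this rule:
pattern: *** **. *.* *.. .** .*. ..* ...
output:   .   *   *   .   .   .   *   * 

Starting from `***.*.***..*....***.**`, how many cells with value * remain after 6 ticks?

10

..**.*..*.*..***..**..
**.**..*.*..*..*.*.*.*
.**.*.*.*..*..*.*.*.*.
*.**.*.*..*..*.*.*.*..
.*.**.*..*..*.*.*.*..*
*.*.**..*..*.*.*.*..*.
count of *: 10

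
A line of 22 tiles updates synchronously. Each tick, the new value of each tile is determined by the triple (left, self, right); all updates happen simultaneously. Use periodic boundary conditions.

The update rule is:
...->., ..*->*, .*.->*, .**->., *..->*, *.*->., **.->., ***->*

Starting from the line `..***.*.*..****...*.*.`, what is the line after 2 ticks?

.*.****..*.....*......

tick 1: .*.*..*.***.**.*.**.**
tick 2: .*.****..*.....*......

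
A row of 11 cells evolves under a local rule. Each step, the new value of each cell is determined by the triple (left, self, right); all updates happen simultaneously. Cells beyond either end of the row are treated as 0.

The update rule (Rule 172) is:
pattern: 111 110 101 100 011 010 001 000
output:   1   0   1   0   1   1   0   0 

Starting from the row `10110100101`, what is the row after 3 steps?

step 1: 11101100111
step 2: 11011000110
step 3: 10110000100

10110000100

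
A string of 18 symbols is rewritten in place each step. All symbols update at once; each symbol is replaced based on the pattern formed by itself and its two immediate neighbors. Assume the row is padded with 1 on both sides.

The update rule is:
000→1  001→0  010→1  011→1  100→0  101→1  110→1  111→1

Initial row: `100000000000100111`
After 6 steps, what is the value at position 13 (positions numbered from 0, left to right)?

step 1: 101111111110100111
step 2: 111111111111100111
step 3: 111111111111100111  (fixed point — unchanged through step 6)
position 13 holds 0

0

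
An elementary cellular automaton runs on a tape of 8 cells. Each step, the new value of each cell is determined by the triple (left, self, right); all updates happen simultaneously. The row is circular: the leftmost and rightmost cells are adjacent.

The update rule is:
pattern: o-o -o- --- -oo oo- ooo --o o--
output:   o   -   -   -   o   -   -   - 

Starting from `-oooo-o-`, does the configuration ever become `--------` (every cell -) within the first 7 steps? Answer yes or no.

----oo--
-----o--
--------
all cells are - at step 3

yes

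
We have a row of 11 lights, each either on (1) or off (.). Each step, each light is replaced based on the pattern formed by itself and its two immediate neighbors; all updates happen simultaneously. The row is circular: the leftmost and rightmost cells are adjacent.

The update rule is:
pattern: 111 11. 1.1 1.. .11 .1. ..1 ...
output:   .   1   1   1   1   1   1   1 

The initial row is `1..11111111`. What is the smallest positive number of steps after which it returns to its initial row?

step 1: 1111.......
step 2: 1..11111111

2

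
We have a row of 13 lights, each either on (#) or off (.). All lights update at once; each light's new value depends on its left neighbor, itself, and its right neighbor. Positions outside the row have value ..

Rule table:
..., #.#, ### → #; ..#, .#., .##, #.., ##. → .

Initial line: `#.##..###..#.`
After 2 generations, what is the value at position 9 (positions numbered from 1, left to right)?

generation 1: .#.....#.....
generation 2: ...###...####
position 9 holds .

.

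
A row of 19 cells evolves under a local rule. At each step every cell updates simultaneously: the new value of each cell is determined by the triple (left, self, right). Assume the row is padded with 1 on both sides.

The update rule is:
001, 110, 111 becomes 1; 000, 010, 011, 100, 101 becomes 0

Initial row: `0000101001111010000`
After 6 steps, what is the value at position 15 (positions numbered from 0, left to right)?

0

0001000010111000001
0010000100011000010
0100001000101000100
0000010001000001001
0000100010000010010
0001000100000100100
position 15 holds 0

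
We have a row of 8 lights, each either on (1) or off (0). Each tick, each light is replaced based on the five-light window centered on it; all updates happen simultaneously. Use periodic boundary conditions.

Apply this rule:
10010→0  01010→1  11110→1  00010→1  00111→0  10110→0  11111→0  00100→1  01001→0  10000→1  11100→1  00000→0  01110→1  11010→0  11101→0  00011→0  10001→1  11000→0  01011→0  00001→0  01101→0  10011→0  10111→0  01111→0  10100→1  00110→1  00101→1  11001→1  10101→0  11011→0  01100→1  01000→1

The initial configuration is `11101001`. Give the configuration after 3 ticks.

01100100

tick 1: 01001000
tick 2: 11001110
tick 3: 01100100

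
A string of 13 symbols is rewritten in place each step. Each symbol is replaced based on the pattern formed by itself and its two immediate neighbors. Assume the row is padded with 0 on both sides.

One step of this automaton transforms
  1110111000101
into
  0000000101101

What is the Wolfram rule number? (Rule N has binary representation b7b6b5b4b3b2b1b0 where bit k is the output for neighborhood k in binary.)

position 1: 111 → 0  (bit 7 = 0)
position 2: 110 → 0  (bit 6 = 0)
position 3: 101 → 0  (bit 5 = 0)
position 7: 100 → 1  (bit 4 = 1)
position 0: 011 → 0  (bit 3 = 0)
position 10: 010 → 1  (bit 2 = 1)
position 9: 001 → 1  (bit 1 = 1)
position 8: 000 → 0  (bit 0 = 0)
bits b7..b0 = 00010110 = 22

22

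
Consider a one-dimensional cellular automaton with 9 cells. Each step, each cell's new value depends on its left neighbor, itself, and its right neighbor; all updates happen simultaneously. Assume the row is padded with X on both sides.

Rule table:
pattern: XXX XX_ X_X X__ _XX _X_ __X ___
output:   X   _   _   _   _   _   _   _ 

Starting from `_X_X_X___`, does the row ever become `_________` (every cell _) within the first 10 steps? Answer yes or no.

_________
all cells are _ at step 1

yes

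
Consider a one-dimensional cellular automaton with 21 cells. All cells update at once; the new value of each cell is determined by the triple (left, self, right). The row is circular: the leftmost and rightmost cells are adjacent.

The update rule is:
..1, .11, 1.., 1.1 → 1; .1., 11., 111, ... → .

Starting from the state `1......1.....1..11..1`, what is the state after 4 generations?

1.11.1.1.1.11.11..11.

.1....1.1...1.111.111
1.1..1.1.1.1.11..11..
.1.11.1.1.1.11.111.11
1.11.1.1.1.11.11..11.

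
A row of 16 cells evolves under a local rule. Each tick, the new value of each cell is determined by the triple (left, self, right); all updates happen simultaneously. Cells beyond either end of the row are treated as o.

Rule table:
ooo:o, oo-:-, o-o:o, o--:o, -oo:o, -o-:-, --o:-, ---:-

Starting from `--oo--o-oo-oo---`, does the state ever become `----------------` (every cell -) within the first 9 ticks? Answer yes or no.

o-o-o--oo-oo-o--
-o-o-o-o-oo-o-o-
o-o-o-o-oo-o-o-o
-o-o-o-oo-o-o-oo
o-o-o-oo-o-o-ooo
-o-o-oo-o-o-oooo
o-o-oo-o-o-ooooo
-o-oo-o-o-oooooo
o-oo-o-o-ooooooo
tick 9 is o-oo-o-o-ooooooo, still not uniform -

no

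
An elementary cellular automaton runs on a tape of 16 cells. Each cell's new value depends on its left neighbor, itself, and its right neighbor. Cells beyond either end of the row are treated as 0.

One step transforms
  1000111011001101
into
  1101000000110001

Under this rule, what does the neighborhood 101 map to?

0

At position 7 the neighborhood is 101; the next row has 0 there.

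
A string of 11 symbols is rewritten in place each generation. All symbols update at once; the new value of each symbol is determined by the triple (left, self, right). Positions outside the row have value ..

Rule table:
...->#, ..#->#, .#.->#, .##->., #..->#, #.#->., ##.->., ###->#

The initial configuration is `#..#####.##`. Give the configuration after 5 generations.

###.###....
.#...#.####
######..##.
.####.##..#
#.##....###

#.##....###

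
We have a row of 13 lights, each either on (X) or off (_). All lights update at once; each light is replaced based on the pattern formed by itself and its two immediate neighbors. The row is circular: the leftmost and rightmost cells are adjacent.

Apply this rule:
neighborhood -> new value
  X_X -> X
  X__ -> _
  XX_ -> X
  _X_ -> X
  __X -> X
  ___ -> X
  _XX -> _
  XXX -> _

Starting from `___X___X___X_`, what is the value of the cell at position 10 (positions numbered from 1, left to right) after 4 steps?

XXXX_XXX_XXX_
___XX__XX__XX
_XX_X_X_X_X_X
X_XXXXXXXXXXX
position 10 holds X

X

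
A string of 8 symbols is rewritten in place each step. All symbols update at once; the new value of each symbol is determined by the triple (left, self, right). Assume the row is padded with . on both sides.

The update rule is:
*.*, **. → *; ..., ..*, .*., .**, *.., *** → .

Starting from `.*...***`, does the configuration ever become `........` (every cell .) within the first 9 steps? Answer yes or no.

yes

.......*
........
all cells are . at step 2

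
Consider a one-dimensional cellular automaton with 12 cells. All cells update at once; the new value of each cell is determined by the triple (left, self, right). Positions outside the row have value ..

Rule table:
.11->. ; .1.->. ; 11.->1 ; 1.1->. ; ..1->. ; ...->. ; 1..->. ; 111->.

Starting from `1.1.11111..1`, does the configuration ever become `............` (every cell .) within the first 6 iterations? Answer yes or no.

yes

........1...
............
all cells are . at iteration 2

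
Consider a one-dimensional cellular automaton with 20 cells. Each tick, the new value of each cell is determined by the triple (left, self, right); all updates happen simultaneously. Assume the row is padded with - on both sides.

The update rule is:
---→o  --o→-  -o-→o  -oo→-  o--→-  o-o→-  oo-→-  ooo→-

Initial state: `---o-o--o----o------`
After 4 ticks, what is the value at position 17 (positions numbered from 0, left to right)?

-

tick 1: oo-o-o--o-oo-o-ooooo
tick 2: ---o-o--o----o------  (repeats tick 0; period 2)
tick 4: ---o-o--o----o------
position 17 holds -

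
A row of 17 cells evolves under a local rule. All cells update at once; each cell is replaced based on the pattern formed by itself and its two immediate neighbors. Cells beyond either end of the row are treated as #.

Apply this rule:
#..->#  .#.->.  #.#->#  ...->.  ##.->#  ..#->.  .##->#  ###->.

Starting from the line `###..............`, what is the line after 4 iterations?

..#####..........

..##.............
#.###............
###.##...........
..#####..........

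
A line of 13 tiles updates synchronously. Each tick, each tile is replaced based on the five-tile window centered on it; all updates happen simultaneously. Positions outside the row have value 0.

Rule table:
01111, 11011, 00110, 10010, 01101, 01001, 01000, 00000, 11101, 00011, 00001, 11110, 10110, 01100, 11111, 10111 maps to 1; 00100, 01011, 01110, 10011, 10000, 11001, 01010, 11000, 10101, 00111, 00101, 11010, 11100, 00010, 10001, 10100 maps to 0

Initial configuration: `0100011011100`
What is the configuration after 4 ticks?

0000011001000

0010111110000
1000111100011
0101011000111
0000011001000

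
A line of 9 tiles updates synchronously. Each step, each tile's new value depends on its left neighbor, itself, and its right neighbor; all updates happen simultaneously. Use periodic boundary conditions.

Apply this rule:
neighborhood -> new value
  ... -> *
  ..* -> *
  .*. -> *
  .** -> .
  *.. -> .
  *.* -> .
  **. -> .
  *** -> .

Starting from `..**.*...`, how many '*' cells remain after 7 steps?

5

**...*.**
...***...
***....**
....***..
****....*
.....***.
*****....
count of *: 5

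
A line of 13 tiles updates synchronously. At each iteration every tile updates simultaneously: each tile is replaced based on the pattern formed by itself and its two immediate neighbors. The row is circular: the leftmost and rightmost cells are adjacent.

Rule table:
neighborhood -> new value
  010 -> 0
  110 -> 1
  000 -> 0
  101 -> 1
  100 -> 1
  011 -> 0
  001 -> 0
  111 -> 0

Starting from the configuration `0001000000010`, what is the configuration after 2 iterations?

0000100000001
1000010000000

1000010000000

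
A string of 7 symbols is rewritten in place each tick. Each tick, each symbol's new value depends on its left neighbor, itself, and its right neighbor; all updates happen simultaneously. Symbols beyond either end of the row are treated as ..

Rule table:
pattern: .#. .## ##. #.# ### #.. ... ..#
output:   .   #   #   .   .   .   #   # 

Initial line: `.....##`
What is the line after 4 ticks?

###..#.

tick 1: #######
tick 2: #.....#
tick 3: ..####.
tick 4: ###..#.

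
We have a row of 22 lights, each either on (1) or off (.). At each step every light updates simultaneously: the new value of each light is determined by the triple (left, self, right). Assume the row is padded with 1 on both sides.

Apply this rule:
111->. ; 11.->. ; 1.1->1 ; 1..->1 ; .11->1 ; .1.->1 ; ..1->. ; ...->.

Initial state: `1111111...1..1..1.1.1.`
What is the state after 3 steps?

step 1: .......1..11.11.111111
step 2: 1......11.1.11.11.....
step 3: .1.....1.1111.11.1....

.1.....1.1111.11.1....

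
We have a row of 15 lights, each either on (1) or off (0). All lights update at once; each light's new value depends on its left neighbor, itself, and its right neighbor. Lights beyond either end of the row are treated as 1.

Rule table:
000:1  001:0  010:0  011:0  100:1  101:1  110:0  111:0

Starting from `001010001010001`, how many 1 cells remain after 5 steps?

100101100101100
010010010010010
101001001001001
010100100100100
101010010010010
count of 1: 6

6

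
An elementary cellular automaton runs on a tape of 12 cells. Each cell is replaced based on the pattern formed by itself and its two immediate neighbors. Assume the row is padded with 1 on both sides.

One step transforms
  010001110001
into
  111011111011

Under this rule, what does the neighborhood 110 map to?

At position 7 the neighborhood is 110; the next row has 1 there.

1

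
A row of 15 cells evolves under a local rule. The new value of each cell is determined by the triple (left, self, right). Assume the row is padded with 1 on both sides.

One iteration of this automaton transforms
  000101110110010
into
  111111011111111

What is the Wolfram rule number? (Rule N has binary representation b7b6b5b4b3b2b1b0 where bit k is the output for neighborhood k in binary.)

position 6: 111 → 0  (bit 7 = 0)
position 7: 110 → 1  (bit 6 = 1)
position 4: 101 → 1  (bit 5 = 1)
position 0: 100 → 1  (bit 4 = 1)
position 5: 011 → 1  (bit 3 = 1)
position 3: 010 → 1  (bit 2 = 1)
position 2: 001 → 1  (bit 1 = 1)
position 1: 000 → 1  (bit 0 = 1)
bits b7..b0 = 01111111 = 127

127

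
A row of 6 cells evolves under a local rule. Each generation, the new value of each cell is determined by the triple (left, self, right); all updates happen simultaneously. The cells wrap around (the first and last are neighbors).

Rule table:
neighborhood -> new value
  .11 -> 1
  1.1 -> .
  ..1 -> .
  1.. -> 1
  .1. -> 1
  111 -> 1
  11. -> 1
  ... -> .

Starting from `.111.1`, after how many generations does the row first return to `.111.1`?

.111.1

1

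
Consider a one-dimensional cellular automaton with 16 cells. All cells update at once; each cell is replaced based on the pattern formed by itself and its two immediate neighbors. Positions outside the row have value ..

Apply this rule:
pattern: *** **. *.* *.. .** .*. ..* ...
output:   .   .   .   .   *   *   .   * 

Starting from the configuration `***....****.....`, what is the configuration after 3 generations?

*.*.*..*.*..*.**

generation 1: *...**.*....****
generation 2: *.*.*..*.**.*...
generation 3: *.*.*..*.*..*.**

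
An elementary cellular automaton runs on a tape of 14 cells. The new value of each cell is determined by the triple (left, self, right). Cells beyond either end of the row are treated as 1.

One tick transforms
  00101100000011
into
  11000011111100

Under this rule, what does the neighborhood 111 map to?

At position 13 the neighborhood is 111; the next row has 0 there.

0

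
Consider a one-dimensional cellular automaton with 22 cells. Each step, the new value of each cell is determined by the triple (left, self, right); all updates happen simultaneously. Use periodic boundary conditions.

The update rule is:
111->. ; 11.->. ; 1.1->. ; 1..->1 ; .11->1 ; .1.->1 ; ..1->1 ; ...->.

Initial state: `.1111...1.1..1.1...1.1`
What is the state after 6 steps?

1.1....11111.1111....1

step 1: .1...1.11.1111.11.11.1
step 2: .11.11.1..1....1..1..1
step 3: .1..1..11111..11111111
step 4: .1111111....111.......
step 5: 11......1..11..1......
step 6: 1.1....11111.1111....1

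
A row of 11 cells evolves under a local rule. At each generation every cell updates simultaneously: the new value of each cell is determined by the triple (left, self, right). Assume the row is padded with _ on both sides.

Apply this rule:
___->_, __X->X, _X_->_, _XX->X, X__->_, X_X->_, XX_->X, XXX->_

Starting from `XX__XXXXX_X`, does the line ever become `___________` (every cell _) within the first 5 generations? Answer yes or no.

XX_XX___X__
XX_XX__X___
XX_XX_X____
XX_XX______
XX_XX______
generation 5 is XX_XX______, still not uniform _

no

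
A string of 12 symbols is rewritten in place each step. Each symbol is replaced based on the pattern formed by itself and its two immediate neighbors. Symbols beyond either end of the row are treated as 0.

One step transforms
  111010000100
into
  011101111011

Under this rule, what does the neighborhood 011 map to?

0

At position 0 the neighborhood is 011; the next row has 0 there.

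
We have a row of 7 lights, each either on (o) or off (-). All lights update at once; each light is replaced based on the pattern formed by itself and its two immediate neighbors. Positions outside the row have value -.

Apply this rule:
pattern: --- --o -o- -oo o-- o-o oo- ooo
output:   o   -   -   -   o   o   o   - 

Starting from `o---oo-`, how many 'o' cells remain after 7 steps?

4

step 1: -oo--oo
step 2: --oo--o
step 3: o--oo--
step 4: -o--ooo
step 5: --o---o
step 6: o--oo--  (repeats step 3; period 3)
step 7: -o--ooo
count of o: 4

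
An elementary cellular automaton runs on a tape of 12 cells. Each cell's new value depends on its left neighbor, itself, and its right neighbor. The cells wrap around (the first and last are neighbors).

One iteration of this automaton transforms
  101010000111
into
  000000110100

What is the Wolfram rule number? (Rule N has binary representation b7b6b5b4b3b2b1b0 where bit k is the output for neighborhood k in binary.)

9

position 10: 111 → 0  (bit 7 = 0)
position 0: 110 → 0  (bit 6 = 0)
position 1: 101 → 0  (bit 5 = 0)
position 5: 100 → 0  (bit 4 = 0)
position 9: 011 → 1  (bit 3 = 1)
position 2: 010 → 0  (bit 2 = 0)
position 8: 001 → 0  (bit 1 = 0)
position 6: 000 → 1  (bit 0 = 1)
bits b7..b0 = 00001001 = 9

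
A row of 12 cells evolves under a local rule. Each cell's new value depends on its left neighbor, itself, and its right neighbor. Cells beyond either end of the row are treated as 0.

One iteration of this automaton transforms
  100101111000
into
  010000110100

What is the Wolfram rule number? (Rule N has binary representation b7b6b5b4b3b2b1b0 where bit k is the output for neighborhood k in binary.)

144

position 6: 111 → 1  (bit 7 = 1)
position 8: 110 → 0  (bit 6 = 0)
position 4: 101 → 0  (bit 5 = 0)
position 1: 100 → 1  (bit 4 = 1)
position 5: 011 → 0  (bit 3 = 0)
position 0: 010 → 0  (bit 2 = 0)
position 2: 001 → 0  (bit 1 = 0)
position 10: 000 → 0  (bit 0 = 0)
bits b7..b0 = 10010000 = 144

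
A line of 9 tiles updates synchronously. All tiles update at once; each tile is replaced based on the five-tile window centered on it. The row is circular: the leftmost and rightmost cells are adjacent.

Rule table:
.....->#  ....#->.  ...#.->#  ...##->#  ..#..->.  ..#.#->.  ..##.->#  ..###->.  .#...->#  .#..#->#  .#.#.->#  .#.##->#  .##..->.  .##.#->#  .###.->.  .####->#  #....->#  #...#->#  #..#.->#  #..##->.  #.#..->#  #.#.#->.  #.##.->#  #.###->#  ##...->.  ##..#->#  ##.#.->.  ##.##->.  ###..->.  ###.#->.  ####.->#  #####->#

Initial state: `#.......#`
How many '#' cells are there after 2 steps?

4

..####.##
#..##..#.
count of #: 4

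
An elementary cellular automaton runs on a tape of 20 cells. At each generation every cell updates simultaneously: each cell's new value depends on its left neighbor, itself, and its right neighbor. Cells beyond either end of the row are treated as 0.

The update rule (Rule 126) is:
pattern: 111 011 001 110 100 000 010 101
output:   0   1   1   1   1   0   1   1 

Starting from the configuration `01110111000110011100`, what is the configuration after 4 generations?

11110110011111111011

11011101101111110110
11110111111000011111
10011100001100110001
11110110011111111011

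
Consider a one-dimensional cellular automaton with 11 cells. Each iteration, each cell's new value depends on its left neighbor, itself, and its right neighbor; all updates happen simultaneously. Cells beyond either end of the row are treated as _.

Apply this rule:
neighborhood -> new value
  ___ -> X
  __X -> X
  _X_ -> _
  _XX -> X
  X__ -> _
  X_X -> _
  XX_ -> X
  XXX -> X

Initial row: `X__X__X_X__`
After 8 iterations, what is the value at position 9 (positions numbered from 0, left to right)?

__X__X____X
XX__X__XXX_
XX_X__XXXX_
XX___XXXXX_
XX_XXXXXXX_
XX_XXXXXXX_  (fixed point — unchanged through iteration 8)
position 9 holds X

X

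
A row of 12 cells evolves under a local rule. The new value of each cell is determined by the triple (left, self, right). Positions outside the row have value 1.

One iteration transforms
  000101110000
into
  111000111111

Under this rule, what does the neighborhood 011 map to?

At position 5 the neighborhood is 011; the next row has 0 there.

0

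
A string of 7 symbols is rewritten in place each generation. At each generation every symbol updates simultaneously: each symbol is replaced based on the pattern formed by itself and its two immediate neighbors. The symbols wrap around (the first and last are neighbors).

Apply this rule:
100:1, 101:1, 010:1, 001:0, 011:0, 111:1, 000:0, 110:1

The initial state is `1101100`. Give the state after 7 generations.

generation 1: 0110110
generation 2: 0011011
generation 3: 1001101
generation 4: 1100110
generation 5: 0110011
generation 6: 1011001
generation 7: 1101100

1101100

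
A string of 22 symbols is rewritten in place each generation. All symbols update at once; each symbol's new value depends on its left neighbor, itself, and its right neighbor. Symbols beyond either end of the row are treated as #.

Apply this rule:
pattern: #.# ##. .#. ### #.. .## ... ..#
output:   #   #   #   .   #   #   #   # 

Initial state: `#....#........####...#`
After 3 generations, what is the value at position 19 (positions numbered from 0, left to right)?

#

###############..#####
..............####....
###############..#####
position 19 holds #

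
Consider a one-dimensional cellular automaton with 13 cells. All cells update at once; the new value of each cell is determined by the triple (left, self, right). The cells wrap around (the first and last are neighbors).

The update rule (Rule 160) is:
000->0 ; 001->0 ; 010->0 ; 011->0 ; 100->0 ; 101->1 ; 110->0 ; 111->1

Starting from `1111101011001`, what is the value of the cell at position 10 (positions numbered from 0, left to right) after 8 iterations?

0

iteration 1: 1111010100000
iteration 2: 0110101000000
iteration 3: 0001010000000
iteration 4: 0000100000000
iteration 5: 0000000000000
iteration 6: 0000000000000  (fixed point — unchanged through iteration 8)
position 10 holds 0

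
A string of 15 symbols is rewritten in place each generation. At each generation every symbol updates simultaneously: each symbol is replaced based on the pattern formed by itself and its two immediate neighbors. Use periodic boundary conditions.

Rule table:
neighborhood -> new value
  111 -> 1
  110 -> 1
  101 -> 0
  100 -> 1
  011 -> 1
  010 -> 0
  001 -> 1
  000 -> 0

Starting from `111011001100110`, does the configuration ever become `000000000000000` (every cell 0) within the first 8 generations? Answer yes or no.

no

111011111111110
111011111111110  (fixed point — unchanged through generation 8)
generation 8 is 111011111111110, still not uniform 0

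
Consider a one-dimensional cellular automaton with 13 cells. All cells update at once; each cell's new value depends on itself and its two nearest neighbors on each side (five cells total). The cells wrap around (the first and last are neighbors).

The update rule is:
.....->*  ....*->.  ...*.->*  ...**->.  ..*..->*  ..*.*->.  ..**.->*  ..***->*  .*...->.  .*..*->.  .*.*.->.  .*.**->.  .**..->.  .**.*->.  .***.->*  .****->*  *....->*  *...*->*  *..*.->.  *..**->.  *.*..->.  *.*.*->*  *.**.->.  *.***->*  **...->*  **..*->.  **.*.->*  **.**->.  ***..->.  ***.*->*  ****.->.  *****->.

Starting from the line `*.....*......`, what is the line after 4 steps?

........*..**

*.**.**.***.*
........***..
******..**.**
........*..**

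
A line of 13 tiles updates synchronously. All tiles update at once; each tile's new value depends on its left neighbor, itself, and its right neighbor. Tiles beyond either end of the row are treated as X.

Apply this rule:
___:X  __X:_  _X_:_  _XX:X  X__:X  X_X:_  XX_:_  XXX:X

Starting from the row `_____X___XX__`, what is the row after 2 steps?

XXX_X_X______

XXXX__XX_X_X_
XXX_X_X______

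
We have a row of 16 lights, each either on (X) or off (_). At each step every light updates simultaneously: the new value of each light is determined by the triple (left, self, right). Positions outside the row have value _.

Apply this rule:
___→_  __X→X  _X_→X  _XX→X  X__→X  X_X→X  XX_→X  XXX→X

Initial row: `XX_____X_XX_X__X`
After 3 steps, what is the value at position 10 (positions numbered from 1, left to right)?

XXX___XXXXXXXXXX
XXXX_XXXXXXXXXXX
XXXXXXXXXXXXXXXX
position 10 holds X

X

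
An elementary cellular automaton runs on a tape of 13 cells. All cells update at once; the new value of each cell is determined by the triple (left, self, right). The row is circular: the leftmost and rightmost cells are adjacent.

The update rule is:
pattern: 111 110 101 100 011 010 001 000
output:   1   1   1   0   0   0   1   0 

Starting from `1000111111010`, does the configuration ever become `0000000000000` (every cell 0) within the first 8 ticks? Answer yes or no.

0001011111101
0010101111110
0101010111110
1010101011110
0101010101111
1010101010111
1101010101011
1110101010101
tick 8 is 1110101010101, still not uniform 0

no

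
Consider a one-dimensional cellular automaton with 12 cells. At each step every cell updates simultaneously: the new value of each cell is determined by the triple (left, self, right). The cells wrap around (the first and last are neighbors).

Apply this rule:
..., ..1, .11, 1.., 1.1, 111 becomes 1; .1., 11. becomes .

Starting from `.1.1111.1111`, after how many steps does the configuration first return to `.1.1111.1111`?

1.1111.1111.
.1111.1111.1
1111.1111.1.
111.1111.1.1
11.1111.1.11
1.1111.1.111
.1111.1.1111
1111.1.1111.
111.1.1111.1
11.1.1111.11
1.1.1111.111
.1.1111.1111

12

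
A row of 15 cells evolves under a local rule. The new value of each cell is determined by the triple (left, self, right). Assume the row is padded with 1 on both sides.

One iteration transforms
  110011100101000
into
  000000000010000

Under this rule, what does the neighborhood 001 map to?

0

At position 3 the neighborhood is 001; the next row has 0 there.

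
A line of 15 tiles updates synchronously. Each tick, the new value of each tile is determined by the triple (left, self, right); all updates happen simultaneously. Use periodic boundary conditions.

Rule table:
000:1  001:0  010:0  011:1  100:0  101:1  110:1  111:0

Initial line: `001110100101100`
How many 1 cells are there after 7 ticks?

8

101011000011101
110111011010111
011101111101100
010111000111101
101101010100110
011110101000111
110011010010101
count of 1: 8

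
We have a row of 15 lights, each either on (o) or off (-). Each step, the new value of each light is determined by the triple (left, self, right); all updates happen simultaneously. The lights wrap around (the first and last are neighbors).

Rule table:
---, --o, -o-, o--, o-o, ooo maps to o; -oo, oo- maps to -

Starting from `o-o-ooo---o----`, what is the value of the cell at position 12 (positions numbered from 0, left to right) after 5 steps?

o

step 1: oooo-o-oooooooo
step 2: ooo-ooo-ooooooo
step 3: oo-o-o-o-oooooo
step 4: o-ooooooo-ooooo
step 5: -o-ooooo-o-oooo
position 12 holds o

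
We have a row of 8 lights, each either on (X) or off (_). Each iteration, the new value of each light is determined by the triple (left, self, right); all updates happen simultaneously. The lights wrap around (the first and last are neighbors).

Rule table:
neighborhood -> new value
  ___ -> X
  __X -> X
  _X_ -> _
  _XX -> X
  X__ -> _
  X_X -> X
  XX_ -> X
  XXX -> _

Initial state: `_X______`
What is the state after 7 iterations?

_XXX_XXX

iteration 1: X__XXXXX
iteration 2: X_XX____
iteration 3: _XXX_XXX
iteration 4: XX_XXX_X
iteration 5: _XXX_XXX  (repeats iteration 3; period 2)
iteration 7: _XXX_XXX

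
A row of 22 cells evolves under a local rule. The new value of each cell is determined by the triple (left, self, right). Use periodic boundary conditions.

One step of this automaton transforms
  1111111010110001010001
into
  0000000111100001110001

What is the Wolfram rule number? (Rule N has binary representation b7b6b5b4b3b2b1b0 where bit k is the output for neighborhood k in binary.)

44

position 0: 111 → 0  (bit 7 = 0)
position 6: 110 → 0  (bit 6 = 0)
position 7: 101 → 1  (bit 5 = 1)
position 12: 100 → 0  (bit 4 = 0)
position 10: 011 → 1  (bit 3 = 1)
position 8: 010 → 1  (bit 2 = 1)
position 14: 001 → 0  (bit 1 = 0)
position 13: 000 → 0  (bit 0 = 0)
bits b7..b0 = 00101100 = 44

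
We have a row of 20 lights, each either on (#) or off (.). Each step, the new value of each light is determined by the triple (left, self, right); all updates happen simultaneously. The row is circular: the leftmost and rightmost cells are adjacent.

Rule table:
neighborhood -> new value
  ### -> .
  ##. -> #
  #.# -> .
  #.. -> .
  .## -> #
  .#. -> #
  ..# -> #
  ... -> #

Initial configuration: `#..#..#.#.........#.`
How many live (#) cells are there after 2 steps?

8

#.##.##.#.#########.
#.##.##.#.#.......#.
count of #: 8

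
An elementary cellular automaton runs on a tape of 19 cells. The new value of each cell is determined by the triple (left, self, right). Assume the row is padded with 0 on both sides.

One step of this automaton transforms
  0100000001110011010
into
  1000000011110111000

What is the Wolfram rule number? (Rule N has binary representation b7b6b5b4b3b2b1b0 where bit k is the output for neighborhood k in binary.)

position 10: 111 → 1  (bit 7 = 1)
position 11: 110 → 1  (bit 6 = 1)
position 16: 101 → 0  (bit 5 = 0)
position 2: 100 → 0  (bit 4 = 0)
position 9: 011 → 1  (bit 3 = 1)
position 1: 010 → 0  (bit 2 = 0)
position 0: 001 → 1  (bit 1 = 1)
position 3: 000 → 0  (bit 0 = 0)
bits b7..b0 = 11001010 = 202

202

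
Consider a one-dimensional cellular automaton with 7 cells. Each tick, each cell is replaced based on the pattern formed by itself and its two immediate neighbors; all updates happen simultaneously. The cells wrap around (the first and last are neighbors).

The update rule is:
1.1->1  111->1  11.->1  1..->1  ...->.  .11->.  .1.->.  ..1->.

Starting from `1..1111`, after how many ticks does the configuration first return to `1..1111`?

tick 1: 11..111
tick 2: 111..11
tick 3: 1111..1
tick 4: 11111..
tick 5: .11111.
tick 6: ..11111
tick 7: 1..1111

7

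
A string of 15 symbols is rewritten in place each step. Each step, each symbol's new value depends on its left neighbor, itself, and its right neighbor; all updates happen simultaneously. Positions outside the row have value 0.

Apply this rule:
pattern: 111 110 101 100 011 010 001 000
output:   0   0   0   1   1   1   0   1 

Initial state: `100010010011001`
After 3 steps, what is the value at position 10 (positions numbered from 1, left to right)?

111011011010101
100010010010101
111011011010101
position 10 holds 0

0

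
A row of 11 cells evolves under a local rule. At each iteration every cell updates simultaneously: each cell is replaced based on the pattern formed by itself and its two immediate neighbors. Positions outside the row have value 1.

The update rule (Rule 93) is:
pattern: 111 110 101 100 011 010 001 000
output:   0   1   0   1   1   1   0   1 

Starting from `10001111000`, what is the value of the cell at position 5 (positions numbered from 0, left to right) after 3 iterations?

11101001110
00101101010
10101101010
position 5 holds 1

1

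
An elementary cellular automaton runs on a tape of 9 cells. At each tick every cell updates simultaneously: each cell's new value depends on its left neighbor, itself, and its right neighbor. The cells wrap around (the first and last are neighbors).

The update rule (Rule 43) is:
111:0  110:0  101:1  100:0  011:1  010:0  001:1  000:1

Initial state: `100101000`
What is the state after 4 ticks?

010011001

tick 1: 001010011
tick 2: 010100110
tick 3: 101001100
tick 4: 010011001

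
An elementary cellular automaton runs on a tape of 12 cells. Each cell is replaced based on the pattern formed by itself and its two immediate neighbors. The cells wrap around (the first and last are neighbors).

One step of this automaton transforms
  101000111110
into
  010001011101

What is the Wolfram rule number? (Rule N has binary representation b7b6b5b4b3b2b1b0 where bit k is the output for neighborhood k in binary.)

position 7: 111 → 1  (bit 7 = 1)
position 10: 110 → 0  (bit 6 = 0)
position 1: 101 → 1  (bit 5 = 1)
position 3: 100 → 0  (bit 4 = 0)
position 6: 011 → 0  (bit 3 = 0)
position 0: 010 → 0  (bit 2 = 0)
position 5: 001 → 1  (bit 1 = 1)
position 4: 000 → 0  (bit 0 = 0)
bits b7..b0 = 10100010 = 162

162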